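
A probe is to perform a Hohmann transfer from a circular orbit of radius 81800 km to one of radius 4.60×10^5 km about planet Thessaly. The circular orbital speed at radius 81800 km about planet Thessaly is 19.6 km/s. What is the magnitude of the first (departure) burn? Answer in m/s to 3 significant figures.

Δv₁ = 5940 m/s

From the circular-orbit relation v² = μ/r at r = 81800 km: μ = v²r = (19.6)² × 81800 = 3.14243×10^7 km³/s².
Semi-major axis of the transfer orbit: a_t = (81800 + 4.600×10^5)/2 = 2.709×10^5 km.
On the circular orbit at r = 81800 km, v_c = √(μ/r) = 19.600 km/s.
Vis-viva on the transfer ellipse at r = 81800 km gives v_t = √[μ(2/r − 1/a_t)] = 25.541 km/s.
Δv₁ = |v_t − v_c| = |25.541 − 19.600| = 5.941 km/s.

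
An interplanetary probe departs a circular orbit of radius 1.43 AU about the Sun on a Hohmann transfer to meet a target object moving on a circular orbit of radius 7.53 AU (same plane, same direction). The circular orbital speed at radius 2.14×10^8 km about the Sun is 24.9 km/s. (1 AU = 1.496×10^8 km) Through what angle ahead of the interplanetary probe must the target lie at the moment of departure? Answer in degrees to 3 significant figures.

From the circular-orbit relation v² = μ/r at r = 2.14×10^8 km: μ = v²r = (24.9)² × 2.14×10^8 = 1.32682×10^11 km³/s².
In km: r₁ = 1.43 × 1.496×10^8 = 2.13928×10^8 km; r₂ = 7.53 × 1.496×10^8 = 1.126488×10^9 km.
The Hohmann ellipse has a_t = (r₁ + r₂)/2 = 6.70208×10^8 km.
The half-period of the transfer ellipse is t = π√(a_t³/μ) = 1.4964×10^8 s.
Target angular speed ω₂ = √(μ/r₂³) = 9.6342×10^-9 rad/s.
Angle swept by the target during transfer: ω₂·t = 1.4417 rad = 82.60°.
Arrival is 180° from departure on the ellipse, so φ = 180° − 82.60° = 97.4°.

φ = 97.4°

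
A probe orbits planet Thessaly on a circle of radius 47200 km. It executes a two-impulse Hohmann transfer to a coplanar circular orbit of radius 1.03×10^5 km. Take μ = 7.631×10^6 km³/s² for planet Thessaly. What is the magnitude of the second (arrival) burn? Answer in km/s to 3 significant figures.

Transfer-ellipse semi-major axis a_t = (r₁ + r₂)/2 = (47200 + 1.030×10^5)/2 = 75100 km.
On the circular orbit at r = 1.030×10^5 km, v_c = √(μ/r) = 8.6074 km/s.
Vis-viva on the transfer ellipse at r = 1.030×10^5 km gives v_t = √[μ(2/r − 1/a_t)] = 6.8238 km/s.
Δv₂ = |v_t − v_c| = |6.8238 − 8.6074| = 1.784 km/s.

Δv₂ = 1.78 km/s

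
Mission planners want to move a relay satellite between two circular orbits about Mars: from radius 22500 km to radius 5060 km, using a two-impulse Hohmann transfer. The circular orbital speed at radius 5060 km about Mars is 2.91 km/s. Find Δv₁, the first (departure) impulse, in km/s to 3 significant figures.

Δv₁ = 0.544 km/s

From the circular-orbit relation v² = μ/r at r = 5060 km: μ = v²r = (2.91)² × 5060 = 42848.6 km³/s².
Semi-major axis of the transfer orbit: a_t = (22500 + 5060)/2 = 13780 km.
On the circular orbit at r = 22500 km, v_c = √(μ/r) = 1.380 km/s.
Vis-viva on the transfer ellipse at r = 22500 km gives v_t = √[μ(2/r − 1/a_t)] = 0.8362 km/s.
Δv₁ = |v_t − v_c| = |0.8362 − 1.380| = 0.5438 km/s.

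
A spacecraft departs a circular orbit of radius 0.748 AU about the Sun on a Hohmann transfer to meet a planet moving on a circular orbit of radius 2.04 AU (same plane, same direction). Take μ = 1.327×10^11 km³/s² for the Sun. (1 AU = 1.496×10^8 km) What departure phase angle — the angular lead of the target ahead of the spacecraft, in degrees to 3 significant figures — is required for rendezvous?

φ = 78.3°

In km: r₁ = 0.748 × 1.496×10^8 = 1.119008×10^8 km; r₂ = 2.04 × 1.496×10^8 = 3.05184×10^8 km.
Semi-major axis of the transfer orbit: a_t = (1.119008×10^8 + 3.05184×10^8)/2 = 2.085424×10^8 km.
The half-period of the transfer ellipse is t = π√(a_t³/μ) = 2.597×10^7 s.
Target angular speed ω₂ = √(μ/r₂³) = 6.833×10^-8 rad/s.
Angle swept by the target during transfer: ω₂·t = 1.775 rad = 101.7°.
Arrival is 180° from departure on the ellipse, so φ = 180° − 101.7° = 78.3°.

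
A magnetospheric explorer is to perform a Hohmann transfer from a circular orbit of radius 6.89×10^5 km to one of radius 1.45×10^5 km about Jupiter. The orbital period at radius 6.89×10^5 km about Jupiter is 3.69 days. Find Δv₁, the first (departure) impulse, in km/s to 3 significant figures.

From Kepler's third law T² = 4π²r³/μ at r = 6.89×10^5 km, T = 3.69 days = 3.69 × 86400 s = 3.18816×10^5 s: μ = 4π²r³/T² = 1.27039×10^8 km³/s².
Transfer-ellipse semi-major axis a_t = (r₁ + r₂)/2 = (6.890×10^5 + 1.450×10^5)/2 = 4.170×10^5 km.
Circular speed at r = 6.890×10^5 km: v_c = √(μ/r) = 13.579 km/s.
Vis-viva on the transfer ellipse at r = 6.890×10^5 km gives v_t = √[μ(2/r − 1/a_t)] = 8.0071 km/s.
Δv₁ = |v_t − v_c| = |8.0071 − 13.579| = 5.572 km/s.

Δv₁ = 5.57 km/s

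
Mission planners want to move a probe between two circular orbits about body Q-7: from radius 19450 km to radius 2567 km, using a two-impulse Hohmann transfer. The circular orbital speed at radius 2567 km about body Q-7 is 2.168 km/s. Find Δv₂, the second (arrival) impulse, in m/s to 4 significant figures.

Δv₂ = 713.7 m/s

From the circular-orbit relation v² = μ/r at r = 2567 km: μ = v²r = (2.168)² × 2567 = 12065.5 km³/s².
Semi-major axis of the transfer orbit: a_t = (19450 + 2567)/2 = 11008.5 km.
Circular speed at r = 2567 km: v_c = √(μ/r) = 2.1680 km/s.
Transfer-orbit speed at the same r (vis-viva, a = a_t): v_t = √[μ(2/r − 1/a_t)] = 2.8817 km/s.
Δv₂ = |v_t − v_c| = |2.8817 − 2.1680| = 0.7137 km/s.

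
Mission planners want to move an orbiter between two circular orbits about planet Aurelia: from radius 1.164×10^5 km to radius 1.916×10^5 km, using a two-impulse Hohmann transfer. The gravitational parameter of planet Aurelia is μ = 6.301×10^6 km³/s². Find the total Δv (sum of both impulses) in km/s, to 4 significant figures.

The Hohmann ellipse has a_t = (r₁ + r₂)/2 = 1.540×10^5 km.
Circular speed at r₁: v₁ = √(μ/r₁) = √(6.301×10^6/1.164×10^5) = 7.35747 km/s.
On the transfer ellipse at r₁, vis-viva equation gives v_p = √[μ(2/r₁ − 1/a_t)] = 8.20664 km/s.
First burn Δv₁ = |v_p − v₁| = 0.8492 km/s.
At r₂, v₂ = √(μ/r₂) = 5.735 km/s.
Transfer-orbit speed at r₂: v_a = √[μ(2/r₂ − 1/a_t)] = 4.986 km/s.
Second burn Δv₂ = |v₂ − v_a| = 0.7490 km/s.
Total Δv = Δv₁ + Δv₂ = 1.598 km/s.

Δv = 1.598 km/s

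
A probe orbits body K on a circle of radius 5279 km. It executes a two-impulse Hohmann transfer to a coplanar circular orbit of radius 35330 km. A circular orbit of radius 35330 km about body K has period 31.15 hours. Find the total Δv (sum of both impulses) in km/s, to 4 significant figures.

Δv = 2.604 km/s

From Kepler's third law T² = 4π²r³/μ at r = 35330 km, T = 31.15 hours = 31.15 × 3600 s = 1.1214×10^5 s: μ = 4π²r³/T² = 1.38443×10^5 km³/s².
The Hohmann ellipse has a_t = (r₁ + r₂)/2 = 20304.5 km.
At r₁ the circular-orbit speed is v₁ = √(μ/r₁) = 5.121 km/s.
On the transfer ellipse at r₁, v² = μ(2/r − 1/a) gives v_p = √[μ(2/r₁ − 1/a_t)] = 6.755 km/s.
First burn Δv₁ = |v_p − v₁| = 1.634 km/s.
Circular speed at r₂: v₂ = √(μ/r₂) = 1.97953 km/s.
Transfer-orbit speed at r₂: v_a = √[μ(2/r₂ − 1/a_t)] = 1.00935 km/s.
Second burn Δv₂ = |v₂ − v_a| = 0.9702 km/s.
Total Δv = Δv₁ + Δv₂ = 2.604 km/s.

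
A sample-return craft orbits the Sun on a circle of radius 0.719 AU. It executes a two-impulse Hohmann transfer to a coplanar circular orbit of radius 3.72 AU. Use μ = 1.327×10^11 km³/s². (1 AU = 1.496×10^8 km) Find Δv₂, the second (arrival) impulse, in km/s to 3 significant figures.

In km: r₁ = 0.719 × 1.496×10^8 = 1.075624×10^8 km; r₂ = 3.72 × 1.496×10^8 = 5.56512×10^8 km.
The Hohmann ellipse has a_t = (r₁ + r₂)/2 = 3.320372×10^8 km.
Circular speed at r = 5.56512×10^8 km: v_c = √(μ/r) = 15.442 km/s.
Transfer-orbit speed at the same r (vis-viva, a = a_t): v_t = √[μ(2/r − 1/a_t)] = 8.7889 km/s.
Δv₂ = |v_t − v_c| = |8.7889 − 15.442| = 6.653 km/s.

Δv₂ = 6.65 km/s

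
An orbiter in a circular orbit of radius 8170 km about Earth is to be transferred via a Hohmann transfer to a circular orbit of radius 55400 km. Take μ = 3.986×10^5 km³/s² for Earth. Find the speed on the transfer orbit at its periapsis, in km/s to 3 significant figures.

Transfer-ellipse semi-major axis a_t = (r₁ + r₂)/2 = (8170 + 55400)/2 = 31785 km.
At periapsis, r = 8170 km.
From the vis-viva equation, v = √[μ(2/r − 1/a_t)] = 9.221 km/s.

v = 9.22 km/s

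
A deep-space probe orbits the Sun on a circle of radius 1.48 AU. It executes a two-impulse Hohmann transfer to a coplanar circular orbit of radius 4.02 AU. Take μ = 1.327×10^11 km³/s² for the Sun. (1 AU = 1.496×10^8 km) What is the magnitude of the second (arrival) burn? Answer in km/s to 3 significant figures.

Δv₂ = 3.96 km/s

In km: r₁ = 1.48 × 1.496×10^8 = 2.21408×10^8 km; r₂ = 4.02 × 1.496×10^8 = 6.01392×10^8 km.
The Hohmann ellipse has a_t = (r₁ + r₂)/2 = 4.114×10^8 km.
Circular speed at r = 6.01392×10^8 km: v_c = √(μ/r) = 14.854 km/s.
Transfer-orbit speed at the same r (vis-viva, a = a_t): v_t = √[μ(2/r − 1/a_t)] = 10.897 km/s.
Δv₂ = |v_t − v_c| = |10.897 − 14.854| = 3.957 km/s.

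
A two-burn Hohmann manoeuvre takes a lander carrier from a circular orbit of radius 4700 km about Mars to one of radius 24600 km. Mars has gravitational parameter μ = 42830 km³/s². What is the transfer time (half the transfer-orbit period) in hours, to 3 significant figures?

t = 7.48 hours

The Hohmann ellipse has a_t = (r₁ + r₂)/2 = 14650 km.
Half the transfer-orbit period gives t = π√(a_t³/μ) = 26920 s.
Converting: 26920 s ÷ 3600 s/hour = 7.48 hours.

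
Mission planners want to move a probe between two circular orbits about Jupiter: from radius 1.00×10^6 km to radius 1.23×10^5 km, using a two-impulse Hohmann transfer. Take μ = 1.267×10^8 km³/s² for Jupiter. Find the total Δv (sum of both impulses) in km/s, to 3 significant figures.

Semi-major axis of the transfer orbit: a_t = (1.000×10^6 + 1.230×10^5)/2 = 5.615×10^5 km.
Circular speed at r₁: v₁ = √(μ/r₁) = √(1.267×10^8/1.000×10^6) = 11.25611 km/s.
Transfer-orbit speed at r₁ (v² = μ(2/r − 1/a)): v_a = √[μ(2/r₁ − 1/a_t)] = 5.268245 km/s.
First burn Δv₁ = |v_a − v₁| = 5.9879 km/s.
At r₂, v₂ = √(μ/r₂) = 32.095 km/s.
Transfer-orbit speed at r₂: v_p = √[μ(2/r₂ − 1/a_t)] = 42.831 km/s.
Second burn Δv₂ = |v₂ − v_p| = 10.736 km/s.
Δv = Δv₁ + Δv₂ = 5.9879 + 10.736 = 16.72 km/s.

Δv = 16.7 km/s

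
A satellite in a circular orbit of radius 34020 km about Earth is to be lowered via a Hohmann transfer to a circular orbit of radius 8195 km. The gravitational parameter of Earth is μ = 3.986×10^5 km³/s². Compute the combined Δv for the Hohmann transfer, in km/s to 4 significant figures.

The Hohmann ellipse has a_t = (r₁ + r₂)/2 = 21107.5 km.
At r₁ the circular-orbit speed is v₁ = √(μ/r₁) = 3.423 km/s.
Transfer-orbit speed at r₁ (vis-viva): v_a = √[μ(2/r₁ − 1/a_t)] = 2.133 km/s.
First burn Δv₁ = |v_a − v₁| = 1.290 km/s.
Circular speed at r₂: v₂ = √(μ/r₂) = 6.974 km/s.
Transfer-orbit speed at r₂: v_p = √[μ(2/r₂ − 1/a_t)] = 8.854 km/s.
Second burn Δv₂ = |v₂ − v_p| = 1.880 km/s.
Δv = Δv₁ + Δv₂ = 1.290 + 1.880 = 3.170 km/s.

Δv = 3.170 km/s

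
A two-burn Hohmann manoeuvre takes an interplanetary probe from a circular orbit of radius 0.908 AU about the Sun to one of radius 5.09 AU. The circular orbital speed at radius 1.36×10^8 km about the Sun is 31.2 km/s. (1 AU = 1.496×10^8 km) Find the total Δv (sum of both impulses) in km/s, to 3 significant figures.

Δv = 15.4 km/s

From the circular-orbit relation v² = μ/r at r = 1.36×10^8 km: μ = v²r = (31.2)² × 1.36×10^8 = 1.32388×10^11 km³/s².
In km: r₁ = 0.908 × 1.496×10^8 = 1.358368×10^8 km; r₂ = 5.09 × 1.496×10^8 = 7.61464×10^8 km.
The Hohmann ellipse has a_t = (r₁ + r₂)/2 = 4.486504×10^8 km.
At r₁ the circular-orbit speed is v₁ = √(μ/r₁) = 31.219 km/s.
On the transfer ellipse at r₁, vis-viva equation gives v_p = √[μ(2/r₁ − 1/a_t)] = 40.671 km/s.
First burn Δv₁ = |v_p − v₁| = 9.452 km/s.
Circular speed at r₂: v₂ = √(μ/r₂) = 13.1856 km/s.
Transfer-orbit speed at r₂: v_a = √[μ(2/r₂ − 1/a_t)] = 7.25528 km/s.
Second burn Δv₂ = |v₂ − v_a| = 5.930 km/s.
Δv = Δv₁ + Δv₂ = 9.452 + 5.930 = 15.38 km/s.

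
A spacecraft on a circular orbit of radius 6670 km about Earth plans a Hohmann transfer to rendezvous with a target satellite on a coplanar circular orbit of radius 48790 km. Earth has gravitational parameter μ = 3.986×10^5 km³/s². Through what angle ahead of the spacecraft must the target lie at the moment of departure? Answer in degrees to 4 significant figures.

Transfer-ellipse semi-major axis a_t = (r₁ + r₂)/2 = (6670 + 48790)/2 = 27730 km.
Transfer time t = π√(a_t³/μ) = 22978 s.
The target's mean motion on its circular orbit is ω₂ = √(μ/r₂³) = 5.8583×10^-5 rad/s.
Angle swept by the target during transfer: ω₂·t = 1.3461 rad = 77.13°.
Arrival is 180° from departure on the ellipse, so φ = 180° − 77.13° = 102.9°.

φ = 102.9°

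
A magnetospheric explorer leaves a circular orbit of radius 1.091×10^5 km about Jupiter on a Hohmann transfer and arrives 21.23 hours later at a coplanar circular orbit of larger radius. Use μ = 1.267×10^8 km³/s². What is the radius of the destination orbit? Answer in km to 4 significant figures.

Transfer time t = 21.23 hours = 76428 s, and t = π√(a_t³/μ).
So a_t = (μ t²/π²)^(1/3) = (1.267×10^8 × (76428)² / π²)^(1/3) = 4.2169×10^5 km.
Since a_t = (r₁ + r₂)/2, r₂ = 2a_t − r₁ = 2×4.2169×10^5 − 1.091×10^5 = 7.3428×10^5 km.

r₂ = 7.343×10^5 km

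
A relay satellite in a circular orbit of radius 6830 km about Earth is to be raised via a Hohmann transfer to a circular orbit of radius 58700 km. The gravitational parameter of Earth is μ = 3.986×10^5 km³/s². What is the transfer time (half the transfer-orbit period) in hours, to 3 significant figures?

t = 8.20 hours

The Hohmann ellipse has a_t = (r₁ + r₂)/2 = 32765 km.
Transfer time t = π√(a_t³/μ) = π√((32765)³ / 3.986×10^5) = 29510 s.
Converting: 29510 s ÷ 3600 s/hour = 8.20 hours.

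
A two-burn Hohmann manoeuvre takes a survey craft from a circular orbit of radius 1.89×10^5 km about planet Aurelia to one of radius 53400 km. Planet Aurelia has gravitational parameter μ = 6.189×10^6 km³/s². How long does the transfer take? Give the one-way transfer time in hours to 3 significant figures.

t = 14.8 hours

Transfer-ellipse semi-major axis a_t = (r₁ + r₂)/2 = (1.890×10^5 + 53400)/2 = 1.212×10^5 km.
Half the transfer-orbit period gives t = π√(a_t³/μ) = 53280 s.
Converting: 53280 s ÷ 3600 s/hour = 14.8 hours.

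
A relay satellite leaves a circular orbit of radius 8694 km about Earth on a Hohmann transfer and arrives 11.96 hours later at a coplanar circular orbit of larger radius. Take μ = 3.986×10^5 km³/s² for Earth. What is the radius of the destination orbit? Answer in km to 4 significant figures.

r₂ = 75600 km

Transfer time t = 11.96 hours = 43056 s, and t = π√(a_t³/μ).
So a_t = (μ t²/π²)^(1/3) = (3.986×10^5 × (43056)² / π²)^(1/3) = 42147 km.
Since a_t = (r₁ + r₂)/2, r₂ = 2a_t − r₁ = 2×42147 − 8694 = 75600 km.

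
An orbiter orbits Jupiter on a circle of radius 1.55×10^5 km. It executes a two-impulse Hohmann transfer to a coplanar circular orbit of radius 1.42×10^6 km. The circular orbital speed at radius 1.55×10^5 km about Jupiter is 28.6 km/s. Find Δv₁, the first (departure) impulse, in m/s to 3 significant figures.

Δv₁ = 9800 m/s

From the circular-orbit relation v² = μ/r at r = 1.55×10^5 km: μ = v²r = (28.6)² × 1.55×10^5 = 1.26784×10^8 km³/s².
Semi-major axis of the transfer orbit: a_t = (1.550×10^5 + 1.420×10^6)/2 = 7.875×10^5 km.
Circular speed at r = 1.550×10^5 km: v_c = √(μ/r) = 28.600 km/s.
Vis-viva on the transfer ellipse at r = 1.550×10^5 km gives v_t = √[μ(2/r − 1/a_t)] = 38.405 km/s.
Δv₁ = |v_t − v_c| = |38.405 − 28.600| = 9.805 km/s.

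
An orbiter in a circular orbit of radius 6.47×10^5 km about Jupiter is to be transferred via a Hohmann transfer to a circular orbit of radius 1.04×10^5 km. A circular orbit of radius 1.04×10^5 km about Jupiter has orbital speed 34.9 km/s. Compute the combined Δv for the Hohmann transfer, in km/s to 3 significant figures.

From the circular-orbit relation v² = μ/r at r = 1.04×10^5 km: μ = v²r = (34.9)² × 1.04×10^5 = 1.26673×10^8 km³/s².
Semi-major axis of the transfer orbit: a_t = (6.470×10^5 + 1.040×10^5)/2 = 3.755×10^5 km.
Circular speed at r₁: v₁ = √(μ/r₁) = √(1.26673×10^8/6.470×10^5) = 13.9923 km/s.
Transfer-orbit speed at r₁ (vis-viva equation): v_a = √[μ(2/r₁ − 1/a_t)] = 7.36379 km/s.
First burn Δv₁ = |v_a − v₁| = 6.629 km/s.
At r₂, v₂ = √(μ/r₂) = 34.90 km/s.
Transfer-orbit speed at r₂: v_p = √[μ(2/r₂ − 1/a_t)] = 45.81 km/s.
Second burn Δv₂ = |v₂ − v_p| = 10.91 km/s.
Δv = Δv₁ + Δv₂ = 6.629 + 10.91 = 17.54 km/s.

Δv = 17.5 km/s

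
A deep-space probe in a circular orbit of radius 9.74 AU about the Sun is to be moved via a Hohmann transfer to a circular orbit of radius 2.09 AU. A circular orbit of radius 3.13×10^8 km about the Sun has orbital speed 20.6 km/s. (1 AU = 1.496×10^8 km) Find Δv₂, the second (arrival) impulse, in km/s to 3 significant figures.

From the circular-orbit relation v² = μ/r at r = 3.13×10^8 km: μ = v²r = (20.6)² × 3.13×10^8 = 1.32825×10^11 km³/s².
In km: r₁ = 9.74 × 1.496×10^8 = 1.457104×10^9 km; r₂ = 2.09 × 1.496×10^8 = 3.12664×10^8 km.
Semi-major axis of the transfer orbit: a_t = (1.457104×10^9 + 3.12664×10^8)/2 = 8.84884×10^8 km.
Circular speed at r = 3.12664×10^8 km: v_c = √(μ/r) = 20.611 km/s.
Vis-viva on the transfer ellipse at r = 3.12664×10^8 km gives v_t = √[μ(2/r − 1/a_t)] = 26.449 km/s.
Δv₂ = |v_t − v_c| = |26.449 − 20.611| = 5.838 km/s.

Δv₂ = 5.84 km/s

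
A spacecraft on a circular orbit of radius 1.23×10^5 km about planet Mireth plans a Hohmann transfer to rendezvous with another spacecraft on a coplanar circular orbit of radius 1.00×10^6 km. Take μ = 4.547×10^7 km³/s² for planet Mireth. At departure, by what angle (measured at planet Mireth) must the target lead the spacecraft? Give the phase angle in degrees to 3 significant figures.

φ = 104°

The Hohmann ellipse has a_t = (r₁ + r₂)/2 = 5.615×10^5 km.
The half-period of the transfer ellipse is t = π√(a_t³/μ) = 1.960253×10^5 s.
Target angular speed ω₂ = √(μ/r₂³) = 6.743145×10^-6 rad/s.
Angle swept by the target during transfer: ω₂·t = 1.32183 rad = 75.74°.
Arrival is 180° from departure on the ellipse, so φ = 180° − 75.74° = 104°.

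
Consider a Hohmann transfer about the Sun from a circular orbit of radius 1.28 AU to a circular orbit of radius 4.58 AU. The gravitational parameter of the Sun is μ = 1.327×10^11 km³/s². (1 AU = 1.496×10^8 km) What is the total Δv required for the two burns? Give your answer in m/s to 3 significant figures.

In km: r₁ = 1.28 × 1.496×10^8 = 1.91488×10^8 km; r₂ = 4.58 × 1.496×10^8 = 6.85168×10^8 km.
Semi-major axis of the transfer orbit: a_t = (1.91488×10^8 + 6.85168×10^8)/2 = 4.38328×10^8 km.
Circular speed at r₁: v₁ = √(μ/r₁) = √(1.327×10^11/1.91488×10^8) = 26.325 km/s.
On the transfer ellipse at r₁, v² = μ(2/r − 1/a) gives v_p = √[μ(2/r₁ − 1/a_t)] = 32.913 km/s.
First burn Δv₁ = |v_p − v₁| = 6.588 km/s.
Circular speed at r₂: v₂ = √(μ/r₂) = 13.9167 km/s.
Transfer-orbit speed at r₂: v_a = √[μ(2/r₂ − 1/a_t)] = 9.19831 km/s.
Second burn Δv₂ = |v₂ − v_a| = 4.718 km/s.
Total Δv = Δv₁ + Δv₂ = 11.31 km/s.

Δv = 11300 m/s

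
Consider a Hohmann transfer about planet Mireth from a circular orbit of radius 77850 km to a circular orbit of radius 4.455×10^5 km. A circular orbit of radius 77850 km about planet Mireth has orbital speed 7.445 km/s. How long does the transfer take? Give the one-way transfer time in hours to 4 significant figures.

t = 56.23 hours

From the circular-orbit relation v² = μ/r at r = 77850 km: μ = v²r = (7.445)² × 77850 = 4.31507×10^6 km³/s².
Semi-major axis of the transfer orbit: a_t = (77850 + 4.455×10^5)/2 = 2.61675×10^5 km.
By Kepler's third law the transfer-orbit period is T = 2π√(a_t³/μ), so t = T/2 = 2.0244×10^5 s.
Converting: 2.0244×10^5 s ÷ 3600 s/hour = 56.23 hours.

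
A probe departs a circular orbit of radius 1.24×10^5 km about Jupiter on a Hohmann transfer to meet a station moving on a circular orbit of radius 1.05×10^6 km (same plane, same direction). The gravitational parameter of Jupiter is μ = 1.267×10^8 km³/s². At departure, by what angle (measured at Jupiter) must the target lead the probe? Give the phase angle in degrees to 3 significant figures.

φ = 105°

The Hohmann ellipse has a_t = (r₁ + r₂)/2 = 5.870×10^5 km.
The half-period of the transfer ellipse is t = π√(a_t³/μ) = 1.2552×10^5 s.
Target angular speed ω₂ = √(μ/r₂³) = 1.0462×10^-5 rad/s.
Angle swept by the target during transfer: ω₂·t = 1.3132 rad = 75.24°.
The probe traverses 180° on the transfer ellipse, so the target must lead by 180° − 75.24° = 105°.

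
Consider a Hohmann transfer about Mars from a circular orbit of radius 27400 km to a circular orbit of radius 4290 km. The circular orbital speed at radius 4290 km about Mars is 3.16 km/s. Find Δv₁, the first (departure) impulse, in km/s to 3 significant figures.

From the circular-orbit relation v² = μ/r at r = 4290 km: μ = v²r = (3.16)² × 4290 = 42838.2 km³/s².
The Hohmann ellipse has a_t = (r₁ + r₂)/2 = 15845 km.
Circular speed at r = 27400 km: v_c = √(μ/r) = 1.2504 km/s.
Transfer-orbit speed at the same r (vis-viva, a = a_t): v_t = √[μ(2/r − 1/a_t)] = 0.65061 km/s.
Δv₁ = |v_t − v_c| = |0.65061 − 1.2504| = 0.5998 km/s.

Δv₁ = 0.600 km/s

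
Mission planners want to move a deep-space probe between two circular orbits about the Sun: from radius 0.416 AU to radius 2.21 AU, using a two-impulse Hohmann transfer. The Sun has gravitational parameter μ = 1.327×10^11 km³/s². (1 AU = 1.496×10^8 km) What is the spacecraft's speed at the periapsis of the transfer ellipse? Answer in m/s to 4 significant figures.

v = 59910 m/s

In km: r₁ = 0.416 × 1.496×10^8 = 6.22336×10^7 km; r₂ = 2.21 × 1.496×10^8 = 3.30616×10^8 km.
The Hohmann ellipse has a_t = (r₁ + r₂)/2 = 1.964248×10^8 km.
The periapsis of the transfer ellipse is at r = 6.22336×10^7 km.
Applying v² = μ(2/r − 1/a_t): v = 59.91 km/s.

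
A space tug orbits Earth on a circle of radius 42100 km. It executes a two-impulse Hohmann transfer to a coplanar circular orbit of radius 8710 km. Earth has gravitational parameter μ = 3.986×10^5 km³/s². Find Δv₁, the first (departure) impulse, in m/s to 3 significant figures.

Semi-major axis of the transfer orbit: a_t = (42100 + 8710)/2 = 25405 km.
Circular speed at r = 42100 km: v_c = √(μ/r) = 3.077 km/s.
Transfer-orbit speed at the same r (vis-viva, a = a_t): v_t = √[μ(2/r − 1/a_t)] = 1.802 km/s.
Δv₁ = |v_t − v_c| = |1.802 − 3.077| = 1.275 km/s.

Δv₁ = 1280 m/s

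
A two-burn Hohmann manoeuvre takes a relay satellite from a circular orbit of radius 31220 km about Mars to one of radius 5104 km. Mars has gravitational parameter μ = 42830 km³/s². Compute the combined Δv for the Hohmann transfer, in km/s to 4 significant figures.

Semi-major axis of the transfer orbit: a_t = (31220 + 5104)/2 = 18162 km.
At r₁ the circular-orbit speed is v₁ = √(μ/r₁) = 1.1713 km/s.
On the transfer ellipse at r₁, vis-viva equation gives v_a = √[μ(2/r₁ − 1/a_t)] = 0.62091 km/s.
First burn Δv₁ = |v_a − v₁| = 0.5504 km/s.
Circular speed at r₂: v₂ = √(μ/r₂) = 2.8968 km/s.
Transfer-orbit speed at r₂: v_p = √[μ(2/r₂ − 1/a_t)] = 3.7980 km/s.
Second burn Δv₂ = |v₂ − v_p| = 0.9012 km/s.
Δv = Δv₁ + Δv₂ = 0.5504 + 0.9012 = 1.452 km/s.

Δv = 1.452 km/s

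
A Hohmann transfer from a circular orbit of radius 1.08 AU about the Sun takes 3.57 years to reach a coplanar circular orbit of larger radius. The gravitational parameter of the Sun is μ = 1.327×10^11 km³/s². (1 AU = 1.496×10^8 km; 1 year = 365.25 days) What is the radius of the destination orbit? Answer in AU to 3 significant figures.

r₂ = 6.34 AU

In km: r₁ = 1.08 × 1.496×10^8 = 1.61568×10^8 km.
Transfer time t = 3.57 years × 365.25 × 86400 s = 1.12660632×10^8 s, and t = π√(a_t³/μ).
So a_t = (μ t²/π²)^(1/3) = (1.327×10^11 × (1.12660632×10^8)² / π²)^(1/3) = 5.5467×10^8 km.
Since a_t = (r₁ + r₂)/2, r₂ = 2a_t − r₁ = 2×5.5467×10^8 − 1.61568×10^8 = 9.47772×10^8 km.
In AU: r₂ = 9.47772×10^8 / 1.496×10^8 = 6.34 AU.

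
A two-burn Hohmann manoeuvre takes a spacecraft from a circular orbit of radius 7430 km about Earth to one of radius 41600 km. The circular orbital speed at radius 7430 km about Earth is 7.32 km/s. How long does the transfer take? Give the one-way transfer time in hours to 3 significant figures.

t = 5.31 hours

From the circular-orbit relation v² = μ/r at r = 7430 km: μ = v²r = (7.32)² × 7430 = 3.98117×10^5 km³/s².
Semi-major axis of the transfer orbit: a_t = (7430 + 41600)/2 = 24515 km.
By Kepler's third law the transfer-orbit period is T = 2π√(a_t³/μ), so t = T/2 = 19110 s.
Converting: 19110 s ÷ 3600 s/hour = 5.31 hours.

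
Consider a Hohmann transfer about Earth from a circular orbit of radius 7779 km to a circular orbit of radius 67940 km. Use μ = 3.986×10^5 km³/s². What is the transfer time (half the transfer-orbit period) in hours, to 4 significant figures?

The Hohmann ellipse has a_t = (r₁ + r₂)/2 = 37859.5 km.
By Kepler's third law the transfer-orbit period is T = 2π√(a_t³/μ), so t = T/2 = 36660 s.
Converting: 36660 s ÷ 3600 s/hour = 10.18 hours.

t = 10.18 hours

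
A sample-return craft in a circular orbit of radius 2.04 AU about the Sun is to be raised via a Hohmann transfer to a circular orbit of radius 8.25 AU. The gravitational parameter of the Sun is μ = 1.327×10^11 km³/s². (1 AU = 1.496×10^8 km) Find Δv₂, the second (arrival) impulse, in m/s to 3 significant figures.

In km: r₁ = 2.04 × 1.496×10^8 = 3.05184×10^8 km; r₂ = 8.25 × 1.496×10^8 = 1.2342×10^9 km.
Semi-major axis of the transfer orbit: a_t = (3.05184×10^8 + 1.2342×10^9)/2 = 7.69692×10^8 km.
Circular speed at r = 1.2342×10^9 km: v_c = √(μ/r) = 10.369 km/s.
Transfer-orbit speed at the same r (vis-viva, a = a_t): v_t = √[μ(2/r − 1/a_t)] = 6.5293 km/s.
Δv₂ = |v_t − v_c| = |6.5293 − 10.369| = 3.840 km/s.

Δv₂ = 3840 m/s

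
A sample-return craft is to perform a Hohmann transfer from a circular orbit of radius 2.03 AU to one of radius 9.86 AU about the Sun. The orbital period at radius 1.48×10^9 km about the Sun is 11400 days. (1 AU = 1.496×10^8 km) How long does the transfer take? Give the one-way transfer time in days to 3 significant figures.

t = 2660 days

From Kepler's third law T² = 4π²r³/μ at r = 1.48×10^9 km, T = 11400 days = 11400 × 86400 s = 9.8496×10^8 s: μ = 4π²r³/T² = 1.31919×10^11 km³/s².
In km: r₁ = 2.03 × 1.496×10^8 = 3.03688×10^8 km; r₂ = 9.86 × 1.496×10^8 = 1.475056×10^9 km.
The Hohmann ellipse has a_t = (r₁ + r₂)/2 = 8.89372×10^8 km.
By Kepler's third law the transfer-orbit period is T = 2π√(a_t³/μ), so t = T/2 = 2.294×10^8 s.
Converting: 2.294×10^8 s ÷ 86400 s/day = 2660 days.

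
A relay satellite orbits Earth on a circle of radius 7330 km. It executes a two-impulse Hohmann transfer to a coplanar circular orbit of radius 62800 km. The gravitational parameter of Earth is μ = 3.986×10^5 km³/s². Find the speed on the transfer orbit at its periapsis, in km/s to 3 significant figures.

v = 9.87 km/s

Semi-major axis of the transfer orbit: a_t = (7330 + 62800)/2 = 35065 km.
At periapsis, r = 7330 km.
From the vis-viva equation, v = √[μ(2/r − 1/a_t)] = 9.869 km/s.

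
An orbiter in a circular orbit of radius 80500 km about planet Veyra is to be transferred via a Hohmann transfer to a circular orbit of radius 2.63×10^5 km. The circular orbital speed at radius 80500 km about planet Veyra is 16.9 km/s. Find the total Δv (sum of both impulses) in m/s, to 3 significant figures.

From the circular-orbit relation v² = μ/r at r = 80500 km: μ = v²r = (16.9)² × 80500 = 2.29916×10^7 km³/s².
Transfer-ellipse semi-major axis a_t = (r₁ + r₂)/2 = (80500 + 2.630×10^5)/2 = 1.7175×10^5 km.
Circular speed at r₁: v₁ = √(μ/r₁) = √(2.29916×10^7/80500) = 16.900 km/s.
On the transfer ellipse at r₁, vis-viva equation gives v_p = √[μ(2/r₁ − 1/a_t)] = 20.913 km/s.
First burn Δv₁ = |v_p − v₁| = 4.013 km/s.
At r₂, v₂ = √(μ/r₂) = 9.350 km/s.
Transfer-orbit speed at r₂: v_a = √[μ(2/r₂ − 1/a_t)] = 6.401 km/s.
Second burn Δv₂ = |v₂ − v_a| = 2.949 km/s.
Δv = Δv₁ + Δv₂ = 4.013 + 2.949 = 6.962 km/s.

Δv = 6960 m/s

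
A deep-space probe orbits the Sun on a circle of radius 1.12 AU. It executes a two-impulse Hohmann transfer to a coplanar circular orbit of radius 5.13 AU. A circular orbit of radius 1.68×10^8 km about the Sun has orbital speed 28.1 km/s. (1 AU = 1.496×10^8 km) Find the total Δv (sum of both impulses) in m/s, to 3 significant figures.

From the circular-orbit relation v² = μ/r at r = 1.68×10^8 km: μ = v²r = (28.1)² × 1.68×10^8 = 1.32654×10^11 km³/s².
In km: r₁ = 1.12 × 1.496×10^8 = 1.67552×10^8 km; r₂ = 5.13 × 1.496×10^8 = 7.67448×10^8 km.
Transfer-ellipse semi-major axis a_t = (r₁ + r₂)/2 = (1.67552×10^8 + 7.67448×10^8)/2 = 4.675×10^8 km.
At r₁ the circular-orbit speed is v₁ = √(μ/r₁) = 28.1375 km/s.
On the transfer ellipse at r₁, v² = μ(2/r − 1/a) gives v_p = √[μ(2/r₁ − 1/a_t)] = 36.0512 km/s.
First burn Δv₁ = |v_p − v₁| = 7.914 km/s.
Circular speed at r₂: v₂ = √(μ/r₂) = 13.147 km/s.
Transfer-orbit speed at r₂: v_a = √[μ(2/r₂ − 1/a_t)] = 7.8708 km/s.
Second burn Δv₂ = |v₂ − v_a| = 5.276 km/s.
Δv = Δv₁ + Δv₂ = 7.914 + 5.276 = 13.19 km/s.

Δv = 13200 m/s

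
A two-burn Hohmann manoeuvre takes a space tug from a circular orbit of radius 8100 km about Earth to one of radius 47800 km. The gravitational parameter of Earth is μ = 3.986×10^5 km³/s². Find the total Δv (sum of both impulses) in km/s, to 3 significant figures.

Δv = 3.49 km/s

Transfer-ellipse semi-major axis a_t = (r₁ + r₂)/2 = (8100 + 47800)/2 = 27950 km.
Circular speed at r₁: v₁ = √(μ/r₁) = √(3.986×10^5/8100) = 7.015 km/s.
On the transfer ellipse at r₁, vis-viva gives v_p = √[μ(2/r₁ − 1/a_t)] = 9.174 km/s.
First burn Δv₁ = |v_p − v₁| = 2.159 km/s.
Circular speed at r₂: v₂ = √(μ/r₂) = 2.888 km/s.
Transfer-orbit speed at r₂: v_a = √[μ(2/r₂ − 1/a_t)] = 1.555 km/s.
Second burn Δv₂ = |v₂ − v_a| = 1.333 km/s.
Total Δv = Δv₁ + Δv₂ = 3.492 km/s.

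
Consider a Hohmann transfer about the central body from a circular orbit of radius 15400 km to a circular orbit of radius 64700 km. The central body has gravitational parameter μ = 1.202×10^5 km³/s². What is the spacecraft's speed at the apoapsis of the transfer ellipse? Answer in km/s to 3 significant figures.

v = 0.845 km/s

Transfer-ellipse semi-major axis a_t = (r₁ + r₂)/2 = (15400 + 64700)/2 = 40050 km.
The apoapsis of the transfer ellipse is at r = 64700 km.
Applying v² = μ(2/r − 1/a_t): v = 0.8452 km/s.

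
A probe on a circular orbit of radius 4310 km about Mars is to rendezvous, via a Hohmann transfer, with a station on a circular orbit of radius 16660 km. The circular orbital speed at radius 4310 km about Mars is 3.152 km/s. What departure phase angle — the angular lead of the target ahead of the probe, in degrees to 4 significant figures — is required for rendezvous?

From the circular-orbit relation v² = μ/r at r = 4310 km: μ = v²r = (3.152)² × 4310 = 42820.3 km³/s².
Transfer-ellipse semi-major axis a_t = (r₁ + r₂)/2 = (4310 + 16660)/2 = 10485 km.
The half-period of the transfer ellipse is t = π√(a_t³/μ) = 16300 s.
Target angular speed ω₂ = √(μ/r₂³) = 9.623×10^-5 rad/s.
Angle swept by the target during transfer: ω₂·t = 1.5685 rad = 89.87°.
Arrival is 180° from departure on the ellipse, so φ = 180° − 89.87° = 90.13°.

φ = 90.13°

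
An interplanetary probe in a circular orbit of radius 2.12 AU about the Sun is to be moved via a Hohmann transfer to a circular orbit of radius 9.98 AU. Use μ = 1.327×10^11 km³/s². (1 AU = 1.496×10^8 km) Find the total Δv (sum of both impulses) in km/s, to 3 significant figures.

In km: r₁ = 2.12 × 1.496×10^8 = 3.17152×10^8 km; r₂ = 9.98 × 1.496×10^8 = 1.493008×10^9 km.
Semi-major axis of the transfer orbit: a_t = (3.17152×10^8 + 1.493008×10^9)/2 = 9.0508×10^8 km.
Circular speed at r₁: v₁ = √(μ/r₁) = √(1.327×10^11/3.17152×10^8) = 20.455 km/s.
On the transfer ellipse at r₁, vis-viva gives v_p = √[μ(2/r₁ − 1/a_t)] = 26.272 km/s.
First burn Δv₁ = |v_p − v₁| = 5.817 km/s.
At r₂, v₂ = √(μ/r₂) = 9.428 km/s.
Transfer-orbit speed at r₂: v_a = √[μ(2/r₂ − 1/a_t)] = 5.581 km/s.
Second burn Δv₂ = |v₂ − v_a| = 3.847 km/s.
Total Δv = Δv₁ + Δv₂ = 9.664 km/s.

Δv = 9.66 km/s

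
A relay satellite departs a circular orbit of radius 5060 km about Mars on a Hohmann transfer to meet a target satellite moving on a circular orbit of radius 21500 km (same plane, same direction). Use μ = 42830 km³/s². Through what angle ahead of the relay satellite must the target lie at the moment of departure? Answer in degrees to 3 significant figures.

Semi-major axis of the transfer orbit: a_t = (5060 + 21500)/2 = 13280 km.
Transfer time t = π√(a_t³/μ) = 23230 s.
The target's mean motion on its circular orbit is ω₂ = √(μ/r₂³) = 6.565×10^-5 rad/s.
Angle swept by the target during transfer: ω₂·t = 1.525 rad = 87.38°.
The relay satellite traverses 180° on the transfer ellipse, so the target must lead by 180° − 87.38° = 92.6°.

φ = 92.6°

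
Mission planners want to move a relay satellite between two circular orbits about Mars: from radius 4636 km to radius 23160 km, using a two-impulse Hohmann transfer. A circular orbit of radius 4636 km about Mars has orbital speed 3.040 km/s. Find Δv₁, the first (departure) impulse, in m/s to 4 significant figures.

Δv₁ = 884.3 m/s

From the circular-orbit relation v² = μ/r at r = 4636 km: μ = v²r = (3.040)² × 4636 = 42844.1 km³/s².
Transfer-ellipse semi-major axis a_t = (r₁ + r₂)/2 = (4636 + 23160)/2 = 13898 km.
On the circular orbit at r = 4636 km, v_c = √(μ/r) = 3.0400 km/s.
Transfer-orbit speed at the same r (vis-viva, a = a_t): v_t = √[μ(2/r − 1/a_t)] = 3.9243 km/s.
Δv₁ = |v_t − v_c| = |3.9243 − 3.0400| = 0.8843 km/s.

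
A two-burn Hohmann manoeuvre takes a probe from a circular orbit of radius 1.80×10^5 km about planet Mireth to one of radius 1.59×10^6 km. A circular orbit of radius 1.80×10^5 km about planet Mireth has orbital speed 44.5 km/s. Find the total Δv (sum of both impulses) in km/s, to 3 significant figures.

From the circular-orbit relation v² = μ/r at r = 1.80×10^5 km: μ = v²r = (44.5)² × 1.80×10^5 = 3.56445×10^8 km³/s².
Transfer-ellipse semi-major axis a_t = (r₁ + r₂)/2 = (1.800×10^5 + 1.590×10^6)/2 = 8.850×10^5 km.
Circular speed at r₁: v₁ = √(μ/r₁) = √(3.56445×10^8/1.800×10^5) = 44.50 km/s.
Transfer-orbit speed at r₁ (vis-viva equation): v_p = √[μ(2/r₁ − 1/a_t)] = 59.65 km/s.
First burn Δv₁ = |v_p − v₁| = 15.15 km/s.
At r₂, v₂ = √(μ/r₂) = 14.9726 km/s.
Transfer-orbit speed at r₂: v_a = √[μ(2/r₂ − 1/a_t)] = 6.75246 km/s.
Second burn Δv₂ = |v₂ − v_a| = 8.220 km/s.
Δv = Δv₁ + Δv₂ = 15.15 + 8.220 = 23.37 km/s.

Δv = 23.4 km/s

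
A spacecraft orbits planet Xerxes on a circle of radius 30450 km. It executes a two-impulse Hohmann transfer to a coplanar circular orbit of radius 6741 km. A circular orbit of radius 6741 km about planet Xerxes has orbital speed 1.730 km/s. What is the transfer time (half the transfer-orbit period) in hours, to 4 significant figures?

t = 15.58 hours

From the circular-orbit relation v² = μ/r at r = 6741 km: μ = v²r = (1.730)² × 6741 = 20175.1 km³/s².
Transfer-ellipse semi-major axis a_t = (r₁ + r₂)/2 = (30450 + 6741)/2 = 18595.5 km.
Half the transfer-orbit period gives t = π√(a_t³/μ) = 56090 s.
Converting: 56090 s ÷ 3600 s/hour = 15.58 hours.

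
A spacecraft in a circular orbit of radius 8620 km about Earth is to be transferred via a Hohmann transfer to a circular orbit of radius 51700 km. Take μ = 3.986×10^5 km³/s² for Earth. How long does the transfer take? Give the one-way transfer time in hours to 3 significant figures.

t = 7.24 hours

The Hohmann ellipse has a_t = (r₁ + r₂)/2 = 30160 km.
By Kepler's third law the transfer-orbit period is T = 2π√(a_t³/μ), so t = T/2 = 26060 s.
Converting: 26060 s ÷ 3600 s/hour = 7.24 hours.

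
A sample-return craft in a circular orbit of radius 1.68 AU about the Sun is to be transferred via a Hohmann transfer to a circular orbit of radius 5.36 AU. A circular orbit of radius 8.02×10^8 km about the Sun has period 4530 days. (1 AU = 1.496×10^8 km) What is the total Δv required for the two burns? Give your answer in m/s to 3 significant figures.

From Kepler's third law T² = 4π²r³/μ at r = 8.02×10^8 km, T = 4530 days = 4530 × 86400 s = 3.91392×10^8 s: μ = 4π²r³/T² = 1.32941×10^11 km³/s².
In km: r₁ = 1.68 × 1.496×10^8 = 2.51328×10^8 km; r₂ = 5.36 × 1.496×10^8 = 8.01856×10^8 km.
Semi-major axis of the transfer orbit: a_t = (2.51328×10^8 + 8.01856×10^8)/2 = 5.26592×10^8 km.
Circular speed at r₁: v₁ = √(μ/r₁) = √(1.32941×10^11/2.51328×10^8) = 22.999005 km/s.
On the transfer ellipse at r₁, vis-viva gives v_p = √[μ(2/r₁ − 1/a_t)] = 28.380504 km/s.
First burn Δv₁ = |v_p − v₁| = 5.381 km/s.
At r₂, v₂ = √(μ/r₂) = 12.876 km/s.
Transfer-orbit speed at r₂: v_a = √[μ(2/r₂ − 1/a_t)] = 8.8954 km/s.
Second burn Δv₂ = |v₂ − v_a| = 3.981 km/s.
Δv = Δv₁ + Δv₂ = 5.381 + 3.981 = 9.362 km/s.

Δv = 9360 m/s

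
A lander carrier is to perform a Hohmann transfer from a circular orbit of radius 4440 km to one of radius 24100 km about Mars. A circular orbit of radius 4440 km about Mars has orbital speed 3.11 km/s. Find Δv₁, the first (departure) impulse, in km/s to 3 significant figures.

From the circular-orbit relation v² = μ/r at r = 4440 km: μ = v²r = (3.11)² × 4440 = 42944.1 km³/s².
Transfer-ellipse semi-major axis a_t = (r₁ + r₂)/2 = (4440 + 24100)/2 = 14270 km.
On the circular orbit at r = 4440 km, v_c = √(μ/r) = 3.1100 km/s.
Vis-viva on the transfer ellipse at r = 4440 km gives v_t = √[μ(2/r − 1/a_t)] = 4.0416 km/s.
Δv₁ = |v_t − v_c| = |4.0416 − 3.1100| = 0.9316 km/s.

Δv₁ = 0.932 km/s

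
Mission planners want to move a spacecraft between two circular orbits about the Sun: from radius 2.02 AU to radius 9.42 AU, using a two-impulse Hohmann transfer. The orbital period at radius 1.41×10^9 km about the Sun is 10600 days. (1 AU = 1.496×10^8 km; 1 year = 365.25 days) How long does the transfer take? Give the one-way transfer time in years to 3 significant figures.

From Kepler's third law T² = 4π²r³/μ at r = 1.41×10^9 km, T = 10600 days = 10600 × 86400 s = 9.1584×10^8 s: μ = 4π²r³/T² = 1.31940×10^11 km³/s².
In km: r₁ = 2.02 × 1.496×10^8 = 3.02192×10^8 km; r₂ = 9.42 × 1.496×10^8 = 1.409232×10^9 km.
The Hohmann ellipse has a_t = (r₁ + r₂)/2 = 8.55712×10^8 km.
Half the transfer-orbit period gives t = π√(a_t³/μ) = 2.165×10^8 s.
Converting: 2.165×10^8 s ÷ 3.15576×10^7 s/year (365.25 × 86400) = 6.86 years.

t = 6.86 years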